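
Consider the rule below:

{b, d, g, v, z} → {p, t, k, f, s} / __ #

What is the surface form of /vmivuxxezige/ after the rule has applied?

vmivuxxezige

No segment of /vmivuxxezige/ meets the structural description of the rule, so the form surfaces unchanged.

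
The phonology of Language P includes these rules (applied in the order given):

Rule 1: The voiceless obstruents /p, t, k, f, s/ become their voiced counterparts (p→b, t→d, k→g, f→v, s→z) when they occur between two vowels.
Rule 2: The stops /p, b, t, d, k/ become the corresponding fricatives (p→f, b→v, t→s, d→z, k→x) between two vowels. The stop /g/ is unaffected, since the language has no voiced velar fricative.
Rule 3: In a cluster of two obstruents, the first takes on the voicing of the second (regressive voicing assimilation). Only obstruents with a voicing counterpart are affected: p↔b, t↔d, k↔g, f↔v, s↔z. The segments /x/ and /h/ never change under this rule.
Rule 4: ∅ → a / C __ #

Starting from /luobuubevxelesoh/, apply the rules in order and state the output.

Rule 1 (intervocalic voicing): /s/ is a voiceless obstruent between vowels /e/ and /o/, so it voices to [z]. /luobuubevxelesoh/ → luobuubevxelezoh.
Rule 2 (intervocalic spirantization): /b/ is a stop between vowels /o/ and /u/, so it spirantizes to the fricative [v]. /b/ is a stop between vowels /u/ and /e/, so it spirantizes to the fricative [v]. /luobuubevxelezoh/ → luovuuvevxelezoh.
Rule 3 (regressive voicing assimilation): /v/ precedes the voiceless obstruent /x/, so it devoices to [f] by assimilation. /luovuuvevxelezoh/ → luovuuvefxelezoh.
Rule 4 (final a-epenthesis): the form ends in the consonant /h/, so [a] is inserted word-finally. /luovuuvefxelezoh/ → luovuuvefxelezoha.

luovuuvefxelezoha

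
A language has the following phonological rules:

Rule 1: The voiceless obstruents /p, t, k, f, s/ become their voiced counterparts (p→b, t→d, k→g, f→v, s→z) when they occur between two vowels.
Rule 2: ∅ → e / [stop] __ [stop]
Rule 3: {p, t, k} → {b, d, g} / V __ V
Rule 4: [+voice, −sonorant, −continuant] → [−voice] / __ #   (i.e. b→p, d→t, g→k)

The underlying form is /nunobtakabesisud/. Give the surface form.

Rule 1 (intervocalic voicing): /k/ is a voiceless obstruent between vowels /a/ and /a/, so it voices to [g]. /s/ is a voiceless obstruent between vowels /e/ and /i/, so it voices to [z]. /s/ is a voiceless obstruent between vowels /i/ and /u/, so it voices to [z]. /nunobtakabesisud/ → nunobtagabezizud.
Rule 2 (stop-cluster e-epenthesis): /b/ and /t/ form a stop–stop cluster, so [e] is inserted between them. /nunobtagabezizud/ → nunobetagabezizud.
Rule 3 (intervocalic voicing): /t/ is a voiceless stop between vowels /e/ and /a/, so it voices to [d]. /nunobetagabezizud/ → nunobedagabezizud.
Rule 4 (final devoicing): /d/ is a voiced stop in word-final position, so it devoices to [t]. /nunobedagabezizud/ → nunobedagabezizut.

nunobedagabezizut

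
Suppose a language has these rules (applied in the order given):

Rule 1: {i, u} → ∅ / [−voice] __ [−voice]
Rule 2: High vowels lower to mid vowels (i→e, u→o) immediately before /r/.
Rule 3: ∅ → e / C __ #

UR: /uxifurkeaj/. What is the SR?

Rule 1 (high vowel syncope): /i/ is a high vowel flanked by voiceless consonants /x/ and /f/, so it deletes. /uxifurkeaj/ → uxfurkeaj.
Rule 2 (pre-rhotic lowering): /u/ is a high vowel immediately before /r/, so it lowers to [o]. /uxfurkeaj/ → uxforkeaj.
Rule 3 (final e-epenthesis): the form ends in the consonant /j/, so [e] is inserted word-finally. /uxforkeaj/ → uxforkeaje.

uxforkeaje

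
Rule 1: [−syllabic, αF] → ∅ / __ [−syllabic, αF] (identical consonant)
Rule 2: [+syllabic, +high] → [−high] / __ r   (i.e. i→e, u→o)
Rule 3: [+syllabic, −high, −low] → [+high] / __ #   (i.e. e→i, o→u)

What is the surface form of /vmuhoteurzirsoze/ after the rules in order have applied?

Rule 1 (degemination): no segment meets the environment; /vmuhoteurzirsoze/ is unchanged.
Rule 2 (pre-rhotic lowering): /u/ is a high vowel immediately before /r/, so it lowers to [o]. /i/ is a high vowel immediately before /r/, so it lowers to [e]. /vmuhoteurzirsoze/ → vmuhoteorzersoze.
Rule 3 (final vowel raising): /e/ is a mid vowel in word-final position, so it raises to [i]. /vmuhoteorzersoze/ → vmuhoteorzersozi.

vmuhoteorzersozi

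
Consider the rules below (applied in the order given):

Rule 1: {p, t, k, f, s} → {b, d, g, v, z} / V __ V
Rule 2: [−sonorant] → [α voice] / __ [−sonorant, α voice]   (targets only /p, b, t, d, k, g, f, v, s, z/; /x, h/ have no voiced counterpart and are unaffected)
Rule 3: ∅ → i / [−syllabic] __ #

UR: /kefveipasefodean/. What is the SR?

kevveibazevodeani

Rule 1 (intervocalic voicing): /p/ is a voiceless obstruent between vowels /i/ and /a/, so it voices to [b]. /s/ is a voiceless obstruent between vowels /a/ and /e/, so it voices to [z]. /f/ is a voiceless obstruent between vowels /e/ and /o/, so it voices to [v]. /kefveipasefodean/ → kefveibazevodean.
Rule 2 (regressive voicing assimilation): /f/ precedes the voiced obstruent /v/, so it voices to [v] by assimilation. /kefveibazevodean/ → kevveibazevodean.
Rule 3 (final i-epenthesis): the form ends in the consonant /n/, so [i] is inserted word-finally. /kevveibazevodean/ → kevveibazevodeani.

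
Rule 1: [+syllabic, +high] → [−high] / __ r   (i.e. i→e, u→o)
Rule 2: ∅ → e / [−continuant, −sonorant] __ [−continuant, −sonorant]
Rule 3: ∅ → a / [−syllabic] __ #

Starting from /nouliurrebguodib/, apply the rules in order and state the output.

Rule 1 (pre-rhotic lowering): /u/ is a high vowel immediately before /r/, so it lowers to [o]. /nouliurrebguodib/ → nouliorrebguodib.
Rule 2 (stop-cluster e-epenthesis): /b/ and /g/ form a stop–stop cluster, so [e] is inserted between them. /nouliorrebguodib/ → nouliorrebeguodib.
Rule 3 (final a-epenthesis): the form ends in the consonant /b/, so [a] is inserted word-finally. /nouliorrebeguodib/ → nouliorrebeguodiba.

nouliorrebeguodiba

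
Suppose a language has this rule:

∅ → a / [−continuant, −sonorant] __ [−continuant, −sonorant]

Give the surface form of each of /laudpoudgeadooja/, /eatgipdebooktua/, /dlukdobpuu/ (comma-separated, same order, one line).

laudapoudageadooja, eatagipadebookatua, dlukadobapuu

/laudpoudgeadooja/: /d/ and /p/ form a stop–stop cluster, so [a] is inserted between them. /d/ and /g/ form a stop–stop cluster, so [a] is inserted between them. → [laudapoudageadooja].
/eatgipdebooktua/: /t/ and /g/ form a stop–stop cluster, so [a] is inserted between them. /p/ and /d/ form a stop–stop cluster, so [a] is inserted between them. /k/ and /t/ form a stop–stop cluster, so [a] is inserted between them. → [eatagipadebookatua].
/dlukdobpuu/: /k/ and /d/ form a stop–stop cluster, so [a] is inserted between them. /b/ and /p/ form a stop–stop cluster, so [a] is inserted between them. → [dlukadobapuu].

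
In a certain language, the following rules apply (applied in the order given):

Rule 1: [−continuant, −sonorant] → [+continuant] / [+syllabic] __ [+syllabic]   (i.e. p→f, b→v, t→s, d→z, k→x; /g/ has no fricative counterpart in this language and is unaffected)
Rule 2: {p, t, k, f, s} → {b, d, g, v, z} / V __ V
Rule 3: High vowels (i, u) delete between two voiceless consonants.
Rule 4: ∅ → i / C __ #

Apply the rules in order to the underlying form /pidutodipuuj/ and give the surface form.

Rule 1 (intervocalic spirantization): /d/ is a stop between vowels /i/ and /u/, so it spirantizes to the fricative [z]. /t/ is a stop between vowels /u/ and /o/, so it spirantizes to the fricative [s]. /d/ is a stop between vowels /o/ and /i/, so it spirantizes to the fricative [z]. /p/ is a stop between vowels /i/ and /u/, so it spirantizes to the fricative [f]. /pidutodipuuj/ → pizusozifuuj.
Rule 2 (intervocalic voicing): /s/ is a voiceless obstruent between vowels /u/ and /o/, so it voices to [z]. /f/ is a voiceless obstruent between vowels /i/ and /u/, so it voices to [v]. /pizusozifuuj/ → pizuzozivuuj.
Rule 3 (high vowel syncope): no segment meets the environment; /pizuzozivuuj/ is unchanged.
Rule 4 (final i-epenthesis): the form ends in the consonant /j/, so [i] is inserted word-finally. /pizuzozivuuj/ → pizuzozivuuji.

pizuzozivuuji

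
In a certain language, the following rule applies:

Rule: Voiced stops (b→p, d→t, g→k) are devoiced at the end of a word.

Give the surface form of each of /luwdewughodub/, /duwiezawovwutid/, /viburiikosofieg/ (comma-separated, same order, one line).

/luwdewughodub/: /b/ is a voiced stop in word-final position, so it devoices to [p]. → [luwdewughodup].
/duwiezawovwutid/: /d/ is a voiced stop in word-final position, so it devoices to [t]. → [duwiezawovwutit].
/viburiikosofieg/: /g/ is a voiced stop in word-final position, so it devoices to [k]. → [viburiikosofiek].

luwdewughodup, duwiezawovwutit, viburiikosofiek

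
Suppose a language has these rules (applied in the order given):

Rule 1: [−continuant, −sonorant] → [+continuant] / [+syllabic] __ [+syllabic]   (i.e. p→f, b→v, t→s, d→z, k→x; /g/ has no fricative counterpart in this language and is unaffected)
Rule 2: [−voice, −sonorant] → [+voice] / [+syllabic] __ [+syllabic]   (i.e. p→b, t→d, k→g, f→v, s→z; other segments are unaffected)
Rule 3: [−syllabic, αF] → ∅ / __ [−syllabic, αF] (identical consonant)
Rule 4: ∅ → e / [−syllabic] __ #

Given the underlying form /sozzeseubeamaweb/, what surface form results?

sozezeuveamawebe

Rule 1 (intervocalic spirantization): /b/ is a stop between vowels /u/ and /e/, so it spirantizes to the fricative [v]. /sozzeseubeamaweb/ → sozzeseuveamaweb.
Rule 2 (intervocalic voicing): /s/ is a voiceless obstruent between vowels /e/ and /e/, so it voices to [z]. /sozzeseuveamaweb/ → sozzezeuveamaweb.
Rule 3 (degemination): /zz/ is a geminate; the first /z/ deletes. /sozzezeuveamaweb/ → sozezeuveamaweb.
Rule 4 (final e-epenthesis): the form ends in the consonant /b/, so [e] is inserted word-finally. /sozezeuveamaweb/ → sozezeuveamawebe.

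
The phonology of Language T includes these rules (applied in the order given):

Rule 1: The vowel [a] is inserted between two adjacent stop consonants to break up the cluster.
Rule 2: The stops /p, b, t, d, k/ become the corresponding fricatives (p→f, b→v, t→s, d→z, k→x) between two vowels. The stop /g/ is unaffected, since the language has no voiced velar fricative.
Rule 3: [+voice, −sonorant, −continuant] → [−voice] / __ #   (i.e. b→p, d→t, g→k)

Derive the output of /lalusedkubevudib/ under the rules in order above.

lalusezaxuvevuzip

Rule 1 (stop-cluster a-epenthesis): /d/ and /k/ form a stop–stop cluster, so [a] is inserted between them. /lalusedkubevudib/ → lalusedakubevudib.
Rule 2 (intervocalic spirantization): /d/ is a stop between vowels /e/ and /a/, so it spirantizes to the fricative [z]. /k/ is a stop between vowels /a/ and /u/, so it spirantizes to the fricative [x]. /b/ is a stop between vowels /u/ and /e/, so it spirantizes to the fricative [v]. /d/ is a stop between vowels /u/ and /i/, so it spirantizes to the fricative [z]. /lalusedakubevudib/ → lalusezaxuvevuzib.
Rule 3 (final devoicing): /b/ is a voiced stop in word-final position, so it devoices to [p]. /lalusezaxuvevuzib/ → lalusezaxuvevuzip.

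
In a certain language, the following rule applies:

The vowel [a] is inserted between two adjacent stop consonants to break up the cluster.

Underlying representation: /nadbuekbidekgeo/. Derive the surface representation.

nadabuekabidekageo

/d/ and /b/ form a stop–stop cluster, so [a] is inserted between them.
/k/ and /b/ form a stop–stop cluster, so [a] is inserted between them.
/k/ and /g/ form a stop–stop cluster, so [a] is inserted between them.
Surface form: [nadabuekabidekageo].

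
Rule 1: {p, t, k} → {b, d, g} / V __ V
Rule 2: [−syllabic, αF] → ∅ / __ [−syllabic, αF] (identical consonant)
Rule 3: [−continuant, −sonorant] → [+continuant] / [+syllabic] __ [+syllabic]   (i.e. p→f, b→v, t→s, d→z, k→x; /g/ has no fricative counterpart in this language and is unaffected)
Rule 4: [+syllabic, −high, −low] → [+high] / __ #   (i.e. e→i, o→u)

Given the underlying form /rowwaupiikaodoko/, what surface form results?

Rule 1 (intervocalic voicing): /p/ is a voiceless stop between vowels /u/ and /i/, so it voices to [b]. /k/ is a voiceless stop between vowels /i/ and /a/, so it voices to [g]. /k/ is a voiceless stop between vowels /o/ and /o/, so it voices to [g]. /rowwaupiikaodoko/ → rowwaubiigaodogo.
Rule 2 (degemination): /ww/ is a geminate; the first /w/ deletes. /rowwaubiigaodogo/ → rowaubiigaodogo.
Rule 3 (intervocalic spirantization): /b/ is a stop between vowels /u/ and /i/, so it spirantizes to the fricative [v]. /d/ is a stop between vowels /o/ and /o/, so it spirantizes to the fricative [z]. /rowaubiigaodogo/ → rowauviigaozogo.
Rule 4 (final vowel raising): /o/ is a mid vowel in word-final position, so it raises to [u]. /rowauviigaozogo/ → rowauviigaozogu.

rowauviigaozogu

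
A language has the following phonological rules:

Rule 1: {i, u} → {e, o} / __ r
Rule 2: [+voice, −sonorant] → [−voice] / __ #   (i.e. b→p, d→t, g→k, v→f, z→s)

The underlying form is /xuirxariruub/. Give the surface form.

xuerxareruup

Rule 1 (pre-rhotic lowering): /i/ is a high vowel immediately before /r/, so it lowers to [e]. /i/ is a high vowel immediately before /r/, so it lowers to [e]. /xuirxariruub/ → xuerxareruub.
Rule 2 (final devoicing): /b/ is a voiced obstruent in word-final position, so it devoices to [p]. /xuerxareruub/ → xuerxareruup.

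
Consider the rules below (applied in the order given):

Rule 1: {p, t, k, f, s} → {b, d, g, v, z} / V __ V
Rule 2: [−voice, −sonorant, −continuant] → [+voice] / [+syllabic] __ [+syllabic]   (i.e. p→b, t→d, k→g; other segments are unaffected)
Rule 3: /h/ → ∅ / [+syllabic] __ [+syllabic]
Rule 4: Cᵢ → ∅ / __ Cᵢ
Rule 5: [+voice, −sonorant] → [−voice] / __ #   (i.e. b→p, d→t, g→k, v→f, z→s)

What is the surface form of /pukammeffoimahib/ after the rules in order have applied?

pugamefoimaip

Rule 1 (intervocalic voicing): /k/ is a voiceless obstruent between vowels /u/ and /a/, so it voices to [g]. /pukammeffoimahib/ → pugammeffoimahib.
Rule 2 (intervocalic voicing): no segment meets the environment; /pugammeffoimahib/ is unchanged.
Rule 3 (intervocalic h-deletion): /h/ occurs between vowels /a/ and /i/, so it deletes. /pugammeffoimahib/ → pugammeffoimaib.
Rule 4 (degemination): /mm/ is a geminate; the first /m/ deletes. /ff/ is a geminate; the first /f/ deletes. /pugammeffoimaib/ → pugamefoimaib.
Rule 5 (final devoicing): /b/ is a voiced obstruent in word-final position, so it devoices to [p]. /pugamefoimaib/ → pugamefoimaip.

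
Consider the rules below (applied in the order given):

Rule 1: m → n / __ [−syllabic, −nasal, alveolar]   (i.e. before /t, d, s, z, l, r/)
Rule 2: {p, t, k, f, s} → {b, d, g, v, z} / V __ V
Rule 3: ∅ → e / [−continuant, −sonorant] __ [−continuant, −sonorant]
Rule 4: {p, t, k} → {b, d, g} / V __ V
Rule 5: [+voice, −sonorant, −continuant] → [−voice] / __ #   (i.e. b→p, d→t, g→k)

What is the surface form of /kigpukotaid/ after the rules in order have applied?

kigebugodait

Rule 1 (nasal place assimilation): no segment meets the environment; /kigpukotaid/ is unchanged.
Rule 2 (intervocalic voicing): /k/ is a voiceless obstruent between vowels /u/ and /o/, so it voices to [g]. /t/ is a voiceless obstruent between vowels /o/ and /a/, so it voices to [d]. /kigpukotaid/ → kigpugodaid.
Rule 3 (stop-cluster e-epenthesis): /g/ and /p/ form a stop–stop cluster, so [e] is inserted between them. /kigpugodaid/ → kigepugodaid.
Rule 4 (intervocalic voicing): /p/ is a voiceless stop between vowels /e/ and /u/, so it voices to [b]. /kigepugodaid/ → kigebugodaid.
Rule 5 (final devoicing): /d/ is a voiced stop in word-final position, so it devoices to [t]. /kigebugodaid/ → kigebugodait.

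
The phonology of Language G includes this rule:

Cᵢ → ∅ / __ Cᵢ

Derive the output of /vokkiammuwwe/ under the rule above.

/kk/ is a geminate; the first /k/ deletes.
/mm/ is a geminate; the first /m/ deletes.
/ww/ is a geminate; the first /w/ deletes.
The other instances of /v/, /k/, /m/, /w/ do not occur in the required environment and remain unchanged.
Surface form: [vokiamuwe].

vokiamuwe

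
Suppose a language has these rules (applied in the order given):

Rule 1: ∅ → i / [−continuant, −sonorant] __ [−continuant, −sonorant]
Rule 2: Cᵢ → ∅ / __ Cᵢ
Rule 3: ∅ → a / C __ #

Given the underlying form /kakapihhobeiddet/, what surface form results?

kakapihobeidideta

Rule 1 (stop-cluster i-epenthesis): /d/ and /d/ form a stop–stop cluster, so [i] is inserted between them. /kakapihhobeiddet/ → kakapihhobeididet.
Rule 2 (degemination): /hh/ is a geminate; the first /h/ deletes. /kakapihhobeididet/ → kakapihobeididet.
Rule 3 (final a-epenthesis): the form ends in the consonant /t/, so [a] is inserted word-finally. /kakapihobeididet/ → kakapihobeidideta.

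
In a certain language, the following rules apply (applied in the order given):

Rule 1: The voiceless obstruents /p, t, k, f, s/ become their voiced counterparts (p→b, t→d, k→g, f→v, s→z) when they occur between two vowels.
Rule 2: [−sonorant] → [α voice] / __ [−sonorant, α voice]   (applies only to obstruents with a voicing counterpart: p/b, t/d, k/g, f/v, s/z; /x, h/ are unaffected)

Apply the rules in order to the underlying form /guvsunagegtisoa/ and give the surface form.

gufsunagektizoa

Rule 1 (intervocalic voicing): /s/ is a voiceless obstruent between vowels /i/ and /o/, so it voices to [z]. /guvsunagegtisoa/ → guvsunagegtizoa.
Rule 2 (regressive voicing assimilation): /v/ precedes the voiceless obstruent /s/, so it devoices to [f] by assimilation. /g/ precedes the voiceless obstruent /t/, so it devoices to [k] by assimilation. /guvsunagegtizoa/ → gufsunagektizoa.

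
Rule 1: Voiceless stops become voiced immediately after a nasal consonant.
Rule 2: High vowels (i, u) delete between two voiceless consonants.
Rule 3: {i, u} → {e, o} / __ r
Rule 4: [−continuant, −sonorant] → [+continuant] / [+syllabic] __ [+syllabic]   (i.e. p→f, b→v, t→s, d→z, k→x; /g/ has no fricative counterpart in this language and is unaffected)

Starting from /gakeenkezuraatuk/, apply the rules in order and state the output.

Rule 1 (post-nasal voicing): /k/ is a voiceless stop immediately after the nasal /n/, so it voices to [g]. /gakeenkezuraatuk/ → gakeengezuraatuk.
Rule 2 (high vowel syncope): /u/ is a high vowel flanked by voiceless consonants /t/ and /k/, so it deletes. /gakeengezuraatuk/ → gakeengezuraatk.
Rule 3 (pre-rhotic lowering): /u/ is a high vowel immediately before /r/, so it lowers to [o]. /gakeengezuraatk/ → gakeengezoraatk.
Rule 4 (intervocalic spirantization): /k/ is a stop between vowels /a/ and /e/, so it spirantizes to the fricative [x]. /gakeengezoraatk/ → gaxeengezoraatk.

gaxeengezoraatk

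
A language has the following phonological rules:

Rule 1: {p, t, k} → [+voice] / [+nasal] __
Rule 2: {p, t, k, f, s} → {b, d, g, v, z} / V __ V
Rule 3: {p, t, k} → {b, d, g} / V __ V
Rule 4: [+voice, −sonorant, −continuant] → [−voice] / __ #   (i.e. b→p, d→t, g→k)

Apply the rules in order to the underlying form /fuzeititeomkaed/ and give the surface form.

Rule 1 (post-nasal voicing): /k/ is a voiceless stop immediately after the nasal /m/, so it voices to [g]. /fuzeititeomkaed/ → fuzeititeomgaed.
Rule 2 (intervocalic voicing): /t/ is a voiceless obstruent between vowels /i/ and /i/, so it voices to [d]. /t/ is a voiceless obstruent between vowels /i/ and /e/, so it voices to [d]. /fuzeititeomgaed/ → fuzeidideomgaed.
Rule 3 (intervocalic voicing): no segment meets the environment; /fuzeidideomgaed/ is unchanged.
Rule 4 (final devoicing): /d/ is a voiced stop in word-final position, so it devoices to [t]. /fuzeidideomgaed/ → fuzeidideomgaet.

fuzeidideomgaet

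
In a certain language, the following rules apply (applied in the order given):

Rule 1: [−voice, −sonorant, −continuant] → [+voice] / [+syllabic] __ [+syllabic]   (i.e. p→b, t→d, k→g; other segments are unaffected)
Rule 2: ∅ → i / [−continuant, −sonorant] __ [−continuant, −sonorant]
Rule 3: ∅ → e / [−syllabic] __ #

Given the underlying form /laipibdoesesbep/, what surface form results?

laibibidoesesbepe

Rule 1 (intervocalic voicing): /p/ is a voiceless stop between vowels /i/ and /i/, so it voices to [b]. /laipibdoesesbep/ → laibibdoesesbep.
Rule 2 (stop-cluster i-epenthesis): /b/ and /d/ form a stop–stop cluster, so [i] is inserted between them. /laibibdoesesbep/ → laibibidoesesbep.
Rule 3 (final e-epenthesis): the form ends in the consonant /p/, so [e] is inserted word-finally. /laibibidoesesbep/ → laibibidoesesbepe.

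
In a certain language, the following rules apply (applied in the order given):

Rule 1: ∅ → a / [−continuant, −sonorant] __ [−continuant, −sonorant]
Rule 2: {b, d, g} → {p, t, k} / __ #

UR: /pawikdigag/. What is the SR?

Rule 1 (stop-cluster a-epenthesis): /k/ and /d/ form a stop–stop cluster, so [a] is inserted between them. /pawikdigag/ → pawikadigag.
Rule 2 (final devoicing): /g/ is a voiced stop in word-final position, so it devoices to [k]. /pawikadigag/ → pawikadigak.

pawikadigak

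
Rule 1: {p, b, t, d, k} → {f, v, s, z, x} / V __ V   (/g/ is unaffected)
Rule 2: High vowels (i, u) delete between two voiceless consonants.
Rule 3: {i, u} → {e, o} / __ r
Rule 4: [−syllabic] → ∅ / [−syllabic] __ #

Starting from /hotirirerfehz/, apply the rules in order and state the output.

hoserererfeh

Rule 1 (intervocalic spirantization): /t/ is a stop between vowels /o/ and /i/, so it spirantizes to the fricative [s]. /hotirirerfehz/ → hosirirerfehz.
Rule 2 (high vowel syncope): no segment meets the environment; /hosirirerfehz/ is unchanged.
Rule 3 (pre-rhotic lowering): /i/ is a high vowel immediately before /r/, so it lowers to [e]. /i/ is a high vowel immediately before /r/, so it lowers to [e]. /hosirirerfehz/ → hoserererfehz.
Rule 4 (final cluster simplification): /z/ is the second consonant of a word-final cluster /hz/, so it deletes. /hoserererfehz/ → hoserererfeh.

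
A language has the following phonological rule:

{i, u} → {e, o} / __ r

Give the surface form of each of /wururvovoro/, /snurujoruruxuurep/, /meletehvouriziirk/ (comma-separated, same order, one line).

/wururvovoro/: /u/ is a high vowel immediately before /r/, so it lowers to [o]. /u/ is a high vowel immediately before /r/, so it lowers to [o]. → [wororvovoro].
/snurujoruruxuurep/: /u/ is a high vowel immediately before /r/, so it lowers to [o]. /u/ is a high vowel immediately before /r/, so it lowers to [o]. /u/ is a high vowel immediately before /r/, so it lowers to [o]. → [snorujororuxuorep].
/meletehvouriziirk/: /u/ is a high vowel immediately before /r/, so it lowers to [o]. /i/ is a high vowel immediately before /r/, so it lowers to [e]. → [meletehvoorizierk].

wororvovoro, snorujororuxuorep, meletehvoorizierk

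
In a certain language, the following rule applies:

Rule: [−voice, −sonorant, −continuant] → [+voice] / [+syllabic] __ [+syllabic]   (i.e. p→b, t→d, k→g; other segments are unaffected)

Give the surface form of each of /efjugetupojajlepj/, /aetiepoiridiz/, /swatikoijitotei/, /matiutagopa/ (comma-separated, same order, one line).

efjugedubojajlepj, aedieboiridiz, swadigoijidodei, madiudagoba

/efjugetupojajlepj/: /t/ is a voiceless stop between vowels /e/ and /u/, so it voices to [d]. /p/ is a voiceless stop between vowels /u/ and /o/, so it voices to [b]. → [efjugedubojajlepj].
/aetiepoiridiz/: /t/ is a voiceless stop between vowels /e/ and /i/, so it voices to [d]. /p/ is a voiceless stop between vowels /e/ and /o/, so it voices to [b]. → [aedieboiridiz].
/swatikoijitotei/: /t/ is a voiceless stop between vowels /a/ and /i/, so it voices to [d]. /k/ is a voiceless stop between vowels /i/ and /o/, so it voices to [g]. /t/ is a voiceless stop between vowels /i/ and /o/, so it voices to [d]. /t/ is a voiceless stop between vowels /o/ and /e/, so it voices to [d]. → [swadigoijidodei].
/matiutagopa/: /t/ is a voiceless stop between vowels /a/ and /i/, so it voices to [d]. /t/ is a voiceless stop between vowels /u/ and /a/, so it voices to [d]. /p/ is a voiceless stop between vowels /o/ and /a/, so it voices to [b]. → [madiudagoba].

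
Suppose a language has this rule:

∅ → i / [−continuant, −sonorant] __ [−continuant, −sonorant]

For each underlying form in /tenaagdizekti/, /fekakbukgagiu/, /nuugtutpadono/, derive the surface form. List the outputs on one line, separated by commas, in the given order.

tenaagidizekiti, fekakibukigagiu, nuugitutipadono

/tenaagdizekti/: /g/ and /d/ form a stop–stop cluster, so [i] is inserted between them. /k/ and /t/ form a stop–stop cluster, so [i] is inserted between them. → [tenaagidizekiti].
/fekakbukgagiu/: /k/ and /b/ form a stop–stop cluster, so [i] is inserted between them. /k/ and /g/ form a stop–stop cluster, so [i] is inserted between them. → [fekakibukigagiu].
/nuugtutpadono/: /g/ and /t/ form a stop–stop cluster, so [i] is inserted between them. /t/ and /p/ form a stop–stop cluster, so [i] is inserted between them. → [nuugitutipadono].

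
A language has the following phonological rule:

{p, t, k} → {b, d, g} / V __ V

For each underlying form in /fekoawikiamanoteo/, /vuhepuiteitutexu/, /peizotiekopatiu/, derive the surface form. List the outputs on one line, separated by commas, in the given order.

fegoawigiamanodeo, vuhebuideidudexu, peizodiegobadiu

/fekoawikiamanoteo/: /k/ is a voiceless stop between vowels /e/ and /o/, so it voices to [g]. /k/ is a voiceless stop between vowels /i/ and /i/, so it voices to [g]. /t/ is a voiceless stop between vowels /o/ and /e/, so it voices to [d]. → [fegoawigiamanodeo].
/vuhepuiteitutexu/: /p/ is a voiceless stop between vowels /e/ and /u/, so it voices to [b]. /t/ is a voiceless stop between vowels /i/ and /e/, so it voices to [d]. /t/ is a voiceless stop between vowels /i/ and /u/, so it voices to [d]. /t/ is a voiceless stop between vowels /u/ and /e/, so it voices to [d]. → [vuhebuideidudexu].
/peizotiekopatiu/: /t/ is a voiceless stop between vowels /o/ and /i/, so it voices to [d]. /k/ is a voiceless stop between vowels /e/ and /o/, so it voices to [g]. /p/ is a voiceless stop between vowels /o/ and /a/, so it voices to [b]. /t/ is a voiceless stop between vowels /a/ and /i/, so it voices to [d]. → [peizodiegobadiu].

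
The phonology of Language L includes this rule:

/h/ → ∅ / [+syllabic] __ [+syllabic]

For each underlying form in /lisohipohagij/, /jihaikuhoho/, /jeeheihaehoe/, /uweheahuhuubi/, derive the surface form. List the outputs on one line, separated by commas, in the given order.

/lisohipohagij/: /h/ occurs between vowels /o/ and /i/, so it deletes. /h/ occurs between vowels /o/ and /a/, so it deletes. → [lisoipoagij].
/jihaikuhoho/: /h/ occurs between vowels /i/ and /a/, so it deletes. /h/ occurs between vowels /u/ and /o/, so it deletes. /h/ occurs between vowels /o/ and /o/, so it deletes. → [jiaikuoo].
/jeeheihaehoe/: /h/ occurs between vowels /e/ and /e/, so it deletes. /h/ occurs between vowels /i/ and /a/, so it deletes. /h/ occurs between vowels /e/ and /o/, so it deletes. → [jeeeiaeoe].
/uweheahuhuubi/: /h/ occurs between vowels /e/ and /e/, so it deletes. /h/ occurs between vowels /a/ and /u/, so it deletes. /h/ occurs between vowels /u/ and /u/, so it deletes. → [uweeauuubi].

lisoipoagij, jiaikuoo, jeeeiaeoe, uweeauuubi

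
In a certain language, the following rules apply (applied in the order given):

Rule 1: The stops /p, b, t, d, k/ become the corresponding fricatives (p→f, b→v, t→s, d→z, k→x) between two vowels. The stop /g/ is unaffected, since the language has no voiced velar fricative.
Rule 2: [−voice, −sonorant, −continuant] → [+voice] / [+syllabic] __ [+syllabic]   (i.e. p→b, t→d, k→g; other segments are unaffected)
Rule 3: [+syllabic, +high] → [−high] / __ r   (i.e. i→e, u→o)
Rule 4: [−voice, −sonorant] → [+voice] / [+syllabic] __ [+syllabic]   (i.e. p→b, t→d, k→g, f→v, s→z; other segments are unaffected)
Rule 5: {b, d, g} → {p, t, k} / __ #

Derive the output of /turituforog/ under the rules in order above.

torizuvorok

Rule 1 (intervocalic spirantization): /t/ is a stop between vowels /i/ and /u/, so it spirantizes to the fricative [s]. /turituforog/ → turisuforog.
Rule 2 (intervocalic voicing): no segment meets the environment; /turisuforog/ is unchanged.
Rule 3 (pre-rhotic lowering): /u/ is a high vowel immediately before /r/, so it lowers to [o]. /turisuforog/ → torisuforog.
Rule 4 (intervocalic voicing): /s/ is a voiceless obstruent between vowels /i/ and /u/, so it voices to [z]. /f/ is a voiceless obstruent between vowels /u/ and /o/, so it voices to [v]. /torisuforog/ → torizuvorog.
Rule 5 (final devoicing): /g/ is a voiced stop in word-final position, so it devoices to [k]. /torizuvorog/ → torizuvorok.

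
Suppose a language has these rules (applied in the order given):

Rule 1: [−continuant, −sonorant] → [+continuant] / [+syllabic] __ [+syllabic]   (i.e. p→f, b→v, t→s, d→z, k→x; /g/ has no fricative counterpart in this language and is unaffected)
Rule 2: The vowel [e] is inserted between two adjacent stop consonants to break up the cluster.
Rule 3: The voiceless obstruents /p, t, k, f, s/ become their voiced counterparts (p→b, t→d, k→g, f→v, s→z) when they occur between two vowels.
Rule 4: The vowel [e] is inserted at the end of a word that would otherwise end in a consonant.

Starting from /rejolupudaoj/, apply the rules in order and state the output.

rejoluvuzaoje

Rule 1 (intervocalic spirantization): /p/ is a stop between vowels /u/ and /u/, so it spirantizes to the fricative [f]. /d/ is a stop between vowels /u/ and /a/, so it spirantizes to the fricative [z]. /rejolupudaoj/ → rejolufuzaoj.
Rule 2 (stop-cluster e-epenthesis): no segment meets the environment; /rejolufuzaoj/ is unchanged.
Rule 3 (intervocalic voicing): /f/ is a voiceless obstruent between vowels /u/ and /u/, so it voices to [v]. /rejolufuzaoj/ → rejoluvuzaoj.
Rule 4 (final e-epenthesis): the form ends in the consonant /j/, so [e] is inserted word-finally. /rejoluvuzaoj/ → rejoluvuzaoje.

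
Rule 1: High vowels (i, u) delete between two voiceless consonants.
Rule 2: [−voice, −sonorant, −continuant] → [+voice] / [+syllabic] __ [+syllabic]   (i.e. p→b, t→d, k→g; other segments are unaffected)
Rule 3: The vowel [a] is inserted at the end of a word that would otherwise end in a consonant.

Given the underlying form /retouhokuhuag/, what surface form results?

Rule 1 (high vowel syncope): /u/ is a high vowel flanked by voiceless consonants /k/ and /h/, so it deletes. /retouhokuhuag/ → retouhokhuag.
Rule 2 (intervocalic voicing): /t/ is a voiceless stop between vowels /e/ and /o/, so it voices to [d]. /retouhokhuag/ → redouhokhuag.
Rule 3 (final a-epenthesis): the form ends in the consonant /g/, so [a] is inserted word-finally. /redouhokhuag/ → redouhokhuaga.

redouhokhuaga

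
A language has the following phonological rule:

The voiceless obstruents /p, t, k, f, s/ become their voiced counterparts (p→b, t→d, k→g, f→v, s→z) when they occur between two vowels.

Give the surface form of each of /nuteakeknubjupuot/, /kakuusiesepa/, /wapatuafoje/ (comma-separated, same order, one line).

nudeageknubjubuot, kaguuziezeba, wabaduavoje

/nuteakeknubjupuot/: /t/ is a voiceless obstruent between vowels /u/ and /e/, so it voices to [d]. /k/ is a voiceless obstruent between vowels /a/ and /e/, so it voices to [g]. /p/ is a voiceless obstruent between vowels /u/ and /u/, so it voices to [b]. → [nudeageknubjubuot].
/kakuusiesepa/: /k/ is a voiceless obstruent between vowels /a/ and /u/, so it voices to [g]. /s/ is a voiceless obstruent between vowels /u/ and /i/, so it voices to [z]. /s/ is a voiceless obstruent between vowels /e/ and /e/, so it voices to [z]. /p/ is a voiceless obstruent between vowels /e/ and /a/, so it voices to [b]. → [kaguuziezeba].
/wapatuafoje/: /p/ is a voiceless obstruent between vowels /a/ and /a/, so it voices to [b]. /t/ is a voiceless obstruent between vowels /a/ and /u/, so it voices to [d]. /f/ is a voiceless obstruent between vowels /a/ and /o/, so it voices to [v]. → [wabaduavoje].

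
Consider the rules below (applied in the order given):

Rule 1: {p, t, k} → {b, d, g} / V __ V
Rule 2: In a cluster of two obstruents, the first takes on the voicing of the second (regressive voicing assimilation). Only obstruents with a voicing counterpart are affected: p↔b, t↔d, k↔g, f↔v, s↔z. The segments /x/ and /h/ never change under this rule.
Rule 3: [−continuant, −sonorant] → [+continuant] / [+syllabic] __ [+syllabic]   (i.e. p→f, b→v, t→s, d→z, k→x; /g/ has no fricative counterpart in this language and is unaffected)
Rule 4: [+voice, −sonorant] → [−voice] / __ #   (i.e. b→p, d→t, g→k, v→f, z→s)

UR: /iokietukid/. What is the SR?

Rule 1 (intervocalic voicing): /k/ is a voiceless stop between vowels /o/ and /i/, so it voices to [g]. /t/ is a voiceless stop between vowels /e/ and /u/, so it voices to [d]. /k/ is a voiceless stop between vowels /u/ and /i/, so it voices to [g]. /iokietukid/ → iogiedugid.
Rule 2 (regressive voicing assimilation): no segment meets the environment; /iogiedugid/ is unchanged.
Rule 3 (intervocalic spirantization): /d/ is a stop between vowels /e/ and /u/, so it spirantizes to the fricative [z]. /iogiedugid/ → iogiezugid.
Rule 4 (final devoicing): /d/ is a voiced obstruent in word-final position, so it devoices to [t]. /iogiezugid/ → iogiezugit.

iogiezugit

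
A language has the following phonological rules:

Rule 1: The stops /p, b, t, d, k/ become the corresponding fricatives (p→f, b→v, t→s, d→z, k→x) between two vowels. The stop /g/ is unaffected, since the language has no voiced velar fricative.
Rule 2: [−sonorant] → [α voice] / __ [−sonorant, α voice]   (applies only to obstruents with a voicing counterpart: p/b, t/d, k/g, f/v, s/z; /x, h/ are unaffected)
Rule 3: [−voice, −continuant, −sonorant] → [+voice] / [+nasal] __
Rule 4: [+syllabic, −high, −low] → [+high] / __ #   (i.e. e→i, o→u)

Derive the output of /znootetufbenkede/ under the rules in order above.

Rule 1 (intervocalic spirantization): /t/ is a stop between vowels /o/ and /e/, so it spirantizes to the fricative [s]. /t/ is a stop between vowels /e/ and /u/, so it spirantizes to the fricative [s]. /d/ is a stop between vowels /e/ and /e/, so it spirantizes to the fricative [z]. /znootetufbenkede/ → znoosesufbenkeze.
Rule 2 (regressive voicing assimilation): /f/ precedes the voiced obstruent /b/, so it voices to [v] by assimilation. /znoosesufbenkeze/ → znoosesuvbenkeze.
Rule 3 (post-nasal voicing): /k/ is a voiceless stop immediately after the nasal /n/, so it voices to [g]. /znoosesuvbenkeze/ → znoosesuvbengeze.
Rule 4 (final vowel raising): /e/ is a mid vowel in word-final position, so it raises to [i]. /znoosesuvbengeze/ → znoosesuvbengezi.

znoosesuvbengezi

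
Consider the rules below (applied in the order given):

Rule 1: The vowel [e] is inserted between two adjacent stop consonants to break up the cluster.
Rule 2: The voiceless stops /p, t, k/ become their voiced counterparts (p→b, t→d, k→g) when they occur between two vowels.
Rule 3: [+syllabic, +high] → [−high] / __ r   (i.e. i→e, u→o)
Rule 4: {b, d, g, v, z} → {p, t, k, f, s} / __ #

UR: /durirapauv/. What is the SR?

Rule 1 (stop-cluster e-epenthesis): no segment meets the environment; /durirapauv/ is unchanged.
Rule 2 (intervocalic voicing): /p/ is a voiceless stop between vowels /a/ and /a/, so it voices to [b]. /durirapauv/ → durirabauv.
Rule 3 (pre-rhotic lowering): /u/ is a high vowel immediately before /r/, so it lowers to [o]. /i/ is a high vowel immediately before /r/, so it lowers to [e]. /durirabauv/ → dorerabauv.
Rule 4 (final devoicing): /v/ is a voiced obstruent in word-final position, so it devoices to [f]. /dorerabauv/ → dorerabauf.

dorerabauf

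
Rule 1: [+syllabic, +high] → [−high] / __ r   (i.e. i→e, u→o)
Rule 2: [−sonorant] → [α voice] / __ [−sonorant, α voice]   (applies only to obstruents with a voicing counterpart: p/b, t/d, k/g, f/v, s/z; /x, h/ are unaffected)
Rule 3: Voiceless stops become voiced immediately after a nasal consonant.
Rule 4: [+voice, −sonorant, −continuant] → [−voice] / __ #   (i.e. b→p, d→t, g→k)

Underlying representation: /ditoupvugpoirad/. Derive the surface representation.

ditoubvukpoerat

Rule 1 (pre-rhotic lowering): /i/ is a high vowel immediately before /r/, so it lowers to [e]. /ditoupvugpoirad/ → ditoupvugpoerad.
Rule 2 (regressive voicing assimilation): /p/ precedes the voiced obstruent /v/, so it voices to [b] by assimilation. /g/ precedes the voiceless obstruent /p/, so it devoices to [k] by assimilation. /ditoupvugpoerad/ → ditoubvukpoerad.
Rule 3 (post-nasal voicing): no segment meets the environment; /ditoubvukpoerad/ is unchanged.
Rule 4 (final devoicing): /d/ is a voiced stop in word-final position, so it devoices to [t]. /ditoubvukpoerad/ → ditoubvukpoerat.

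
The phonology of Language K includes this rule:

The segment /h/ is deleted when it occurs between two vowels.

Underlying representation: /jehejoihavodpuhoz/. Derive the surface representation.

/h/ occurs between vowels /e/ and /e/, so it deletes.
/h/ occurs between vowels /i/ and /a/, so it deletes.
/h/ occurs between vowels /u/ and /o/, so it deletes.
Surface form: [jeejoiavodpuoz].

jeejoiavodpuoz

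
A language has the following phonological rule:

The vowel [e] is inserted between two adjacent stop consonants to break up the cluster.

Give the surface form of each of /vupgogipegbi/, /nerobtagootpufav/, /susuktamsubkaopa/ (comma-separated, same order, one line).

/vupgogipegbi/: /p/ and /g/ form a stop–stop cluster, so [e] is inserted between them. /g/ and /b/ form a stop–stop cluster, so [e] is inserted between them. → [vupegogipegebi].
/nerobtagootpufav/: /b/ and /t/ form a stop–stop cluster, so [e] is inserted between them. /t/ and /p/ form a stop–stop cluster, so [e] is inserted between them. → [nerobetagootepufav].
/susuktamsubkaopa/: /k/ and /t/ form a stop–stop cluster, so [e] is inserted between them. /b/ and /k/ form a stop–stop cluster, so [e] is inserted between them. → [susuketamsubekaopa].

vupegogipegebi, nerobetagootepufav, susuketamsubekaopa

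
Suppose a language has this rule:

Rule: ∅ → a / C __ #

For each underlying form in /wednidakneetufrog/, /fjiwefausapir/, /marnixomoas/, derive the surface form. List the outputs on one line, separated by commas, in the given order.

wednidakneetufroga, fjiwefausapira, marnixomoasa

/wednidakneetufrog/: the form ends in the consonant /g/, so [a] is inserted word-finally. → [wednidakneetufroga].
/fjiwefausapir/: the form ends in the consonant /r/, so [a] is inserted word-finally. → [fjiwefausapira].
/marnixomoas/: the form ends in the consonant /s/, so [a] is inserted word-finally. → [marnixomoasa].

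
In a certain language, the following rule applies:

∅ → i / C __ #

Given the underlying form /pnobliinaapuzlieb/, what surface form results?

the form ends in the consonant /b/, so [i] is inserted word-finally.
Surface form: [pnobliinaapuzliebi].

pnobliinaapuzliebi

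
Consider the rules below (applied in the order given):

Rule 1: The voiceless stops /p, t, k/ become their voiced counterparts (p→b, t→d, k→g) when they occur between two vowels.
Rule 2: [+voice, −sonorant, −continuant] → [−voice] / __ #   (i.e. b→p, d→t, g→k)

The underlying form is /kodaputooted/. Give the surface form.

kodabudoodet

Rule 1 (intervocalic voicing): /p/ is a voiceless stop between vowels /a/ and /u/, so it voices to [b]. /t/ is a voiceless stop between vowels /u/ and /o/, so it voices to [d]. /t/ is a voiceless stop between vowels /o/ and /e/, so it voices to [d]. /kodaputooted/ → kodabudooded.
Rule 2 (final devoicing): /d/ is a voiced stop in word-final position, so it devoices to [t]. /kodabudooded/ → kodabudoodet.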